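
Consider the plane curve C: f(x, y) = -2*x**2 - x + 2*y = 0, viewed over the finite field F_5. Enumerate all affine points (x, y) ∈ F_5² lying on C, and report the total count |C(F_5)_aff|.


Affine F_5-points: {(0, 0), (1, 4), (2, 0), (3, 3), (4, 3)}; count = 5.

For each of the 25 pairs (x, y) ∈ F_5², evaluate f(x, y) mod 5. Record the zeros.
  x = 0: [0↦0, 1↦2, 2↦4, 3↦1, 4↦3]  zeros at y ∈ {0}
  x = 1: [0↦2, 1↦4, 2↦1, 3↦3, 4↦0]  zeros at y ∈ {4}
  x = 2: [0↦0, 1↦2, 2↦4, 3↦1, 4↦3]  zeros at y ∈ {0}
  x = 3: [0↦4, 1↦1, 2↦3, 3↦0, 4↦2]  zeros at y ∈ {3}
  x = 4: [0↦4, 1↦1, 2↦3, 3↦0, 4↦2]  zeros at y ∈ {3}
Collecting zeros: affine points = {(0, 0), (1, 4), (2, 0), (3, 3), (4, 3)}.
Total count |C(F_5)_aff| = 5.


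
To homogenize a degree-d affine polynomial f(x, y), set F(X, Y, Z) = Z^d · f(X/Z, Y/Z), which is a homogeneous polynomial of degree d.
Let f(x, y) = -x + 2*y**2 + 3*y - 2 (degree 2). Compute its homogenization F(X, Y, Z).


F(X, Y, Z) = -X*Z + 2*Y**2 + 3*Y*Z - 2*Z**2

deg(f) = 2.
Substitute x = X/Z, y = Y/Z into f, then multiply by Z^2.
  monomial -1·x^1·y^0 ↦ -1·X^1·Y^0·Z^1.
  monomial 2·x^0·y^2 ↦ 2·X^0·Y^2·Z^0.
  monomial 3·x^0·y^1 ↦ 3·X^0·Y^1·Z^1.
  monomial -2·x^0·y^0 ↦ -2·X^0·Y^0·Z^2.
Collecting: F(X, Y, Z) = -X*Z + 2*Y**2 + 3*Y*Z - 2*Z**2.


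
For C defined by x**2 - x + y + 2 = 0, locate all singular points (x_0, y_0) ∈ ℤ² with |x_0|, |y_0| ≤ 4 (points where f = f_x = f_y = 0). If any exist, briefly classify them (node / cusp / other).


No singular points in the scanned grid; C is smooth there.

Compute partial derivatives:
  f_x = 2*x - 1.
  f_y = 1.
f_y = 1 is a nonzero constant, so f_y never vanishes: no point (x, y) can satisfy f = f_x = f_y = 0. In particular no (x, y) ∈ {−4, ..., 4}² is singular; the curve is smooth.


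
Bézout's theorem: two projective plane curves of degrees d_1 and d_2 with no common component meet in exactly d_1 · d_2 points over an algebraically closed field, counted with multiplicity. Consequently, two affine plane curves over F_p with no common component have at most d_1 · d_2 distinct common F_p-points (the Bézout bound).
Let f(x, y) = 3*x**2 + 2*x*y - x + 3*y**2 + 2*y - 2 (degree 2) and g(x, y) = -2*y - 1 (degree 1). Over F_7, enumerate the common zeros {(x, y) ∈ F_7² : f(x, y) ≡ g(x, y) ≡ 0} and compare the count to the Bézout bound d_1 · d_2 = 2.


Common zeros: ∅; count = 0; Bézout bound = 2.

deg(f) = 2, deg(g) = 1, so Bézout bound = 2.
Scan x ∈ F_7. For each x, list the y ∈ F_7 with f(x, y) ≡ 0 and those with g(x, y) ≡ 0 (mod 7); the common zeros in that column are the intersection.
  x = 0: f ≡ 0 at y ∈ {2}; g ≡ 0 at y ∈ {3}; common: ∅.
  x = 1: f ≡ 0 at y ∈ {0, 1}; g ≡ 0 at y ∈ {3}; common: ∅.
  x = 2: f ≡ 0 at y ∈ ∅; g ≡ 0 at y ∈ {3}; common: ∅.
  x = 3: f ≡ 0 at y ∈ ∅; g ≡ 0 at y ∈ {3}; common: ∅.
  x = 4: f ≡ 0 at y ∈ {0, 6}; g ≡ 0 at y ∈ {3}; common: ∅.
  x = 5: f ≡ 0 at y ∈ {5}; g ≡ 0 at y ∈ {3}; common: ∅.
  x = 6: f ≡ 0 at y ∈ {2, 5}; g ≡ 0 at y ∈ {3}; common: ∅.
Collecting: common zeros = ∅, so the count is 0.
Comparison with the Bézout bound: 0 ≤ 2 = deg(f)·deg(g), as expected for curves with no common component (the affine F_7-count falls short of the bound because intersections may lie at infinity, over extension fields, or carry multiplicity).


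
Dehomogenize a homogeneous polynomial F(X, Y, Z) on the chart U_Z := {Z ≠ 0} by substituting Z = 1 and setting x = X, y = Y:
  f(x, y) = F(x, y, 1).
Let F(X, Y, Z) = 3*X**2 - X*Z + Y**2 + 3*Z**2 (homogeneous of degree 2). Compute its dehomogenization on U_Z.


f(x, y) = 3*x**2 - x + y**2 + 3

On U_Z we set Z = 1. Each monomial c·X^i·Y^j·Z^k in F becomes c·x^i·y^j·1^k = c·x^i·y^j.
Substituting Z = 1: F(X, Y, 1) = 3*x**2 - x + y**2 + 3.
Note: deg(f) ≤ deg(F) = 2; strict inequality happens when F is divisible by Z (lost terms).


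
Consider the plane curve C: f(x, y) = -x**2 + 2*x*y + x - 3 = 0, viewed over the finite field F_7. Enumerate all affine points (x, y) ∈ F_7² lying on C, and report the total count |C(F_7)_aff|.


Affine F_7-points: {(1, 5), (2, 3), (3, 5), (4, 1), (5, 3), (6, 1)}; count = 6.

For each of the 49 pairs (x, y) ∈ F_7², evaluate f(x, y) mod 7. Record the zeros.
  x = 0: [0↦4, 1↦4, 2↦4, 3↦4, 4↦4, 5↦4, 6↦4]  zeros at y ∈ ∅
  x = 1: [0↦4, 1↦6, 2↦1, 3↦3, 4↦5, 5↦0, 6↦2]  zeros at y ∈ {5}
  x = 2: [0↦2, 1↦6, 2↦3, 3↦0, 4↦4, 5↦1, 6↦5]  zeros at y ∈ {3}
  x = 3: [0↦5, 1↦4, 2↦3, 3↦2, 4↦1, 5↦0, 6↦6]  zeros at y ∈ {5}
  x = 4: [0↦6, 1↦0, 2↦1, 3↦2, 4↦3, 5↦4, 6↦5]  zeros at y ∈ {1}
  x = 5: [0↦5, 1↦1, 2↦4, 3↦0, 4↦3, 5↦6, 6↦2]  zeros at y ∈ {3}
  x = 6: [0↦2, 1↦0, 2↦5, 3↦3, 4↦1, 5↦6, 6↦4]  zeros at y ∈ {1}
Collecting zeros: affine points = {(1, 5), (2, 3), (3, 5), (4, 1), (5, 3), (6, 1)}.
Total count |C(F_7)_aff| = 6.


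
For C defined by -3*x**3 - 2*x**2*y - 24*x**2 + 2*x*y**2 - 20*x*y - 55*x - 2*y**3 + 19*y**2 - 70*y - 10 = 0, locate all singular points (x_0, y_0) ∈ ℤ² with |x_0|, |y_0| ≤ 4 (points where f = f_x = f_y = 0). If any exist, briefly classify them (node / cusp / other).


Singular points: {(-3, 2)}; classification: node.

Compute partial derivatives:
  f_x = -9*x**2 - 4*x*y - 48*x + 2*y**2 - 20*y - 55.
  f_y = -2*x**2 + 4*x*y - 20*x - 6*y**2 + 38*y - 70.
Scan x_0 ∈ {−4, ..., 4}. For each x_0, f_y(x_0, y) is a polynomial in y; find its integer roots y ∈ {−4, ..., 4}, then test f_x and f at those candidates.
  x = -4: f_y(-4, y) = -6*y**2 + 22*y - 22; no integer root y with |y| ≤ 4.
  x = -3: f_y(-3, y) = -6*y**2 + 26*y - 28; vanishes at y ∈ {2}. (-3, 2): f_x = 0, f = 0 — SINGULAR.
  x = -2: f_y(-2, y) = -6*y**2 + 30*y - 38; no integer root y with |y| ≤ 4.
  x = -1: f_y(-1, y) = -6*y**2 + 34*y - 52; no integer root y with |y| ≤ 4.
  x = 0: f_y(0, y) = -6*y**2 + 38*y - 70; no integer root y with |y| ≤ 4.
  x = 1: f_y(1, y) = -6*y**2 + 42*y - 92; no integer root y with |y| ≤ 4.
  x = 2: f_y(2, y) = -6*y**2 + 46*y - 118; no integer root y with |y| ≤ 4.
  x = 3: f_y(3, y) = -6*y**2 + 50*y - 148; no integer root y with |y| ≤ 4.
  x = 4: f_y(4, y) = -6*y**2 + 54*y - 182; no integer root y with |y| ≤ 4.
Only singular point on the grid: (-3, 2).
Classify: substitute x = -3 + u, y = 2 + v and expand: f = -3*u**3 - 2*u**2*v - u**2 + 2*u*v**2 - 2*v**3 + v**2.
No constant or linear terms (consistent with a singular point). Quadratic part: -u**2 + v**2. Cubic part: -3*u**3 - 2*u**2*v + 2*u*v**2 - 2*v**3.
The quadratic part v**2 - u**2 = (v − u)(v + u) splits into two distinct linear factors, so there are two distinct tangent lines y − 2 = ±(x − -3) — this is a node (ordinary double point).
Classification: node.


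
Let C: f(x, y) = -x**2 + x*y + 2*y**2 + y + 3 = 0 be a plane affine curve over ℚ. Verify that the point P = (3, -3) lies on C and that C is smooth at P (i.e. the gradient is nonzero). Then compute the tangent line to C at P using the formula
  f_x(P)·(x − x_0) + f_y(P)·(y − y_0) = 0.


Tangent line at P: -9*x - 8*y + 3 = 0.

Step 1: f(3, -3) = 0, so P lies on C.
Step 2: partial derivatives
  f_x(x, y) = -2*x + y, f_y(x, y) = x + 4*y + 1.
  f_x(P) = -9, f_y(P) = -8 (gradient nonzero, so P is smooth).
Step 3: tangent line at P: -9·(x − 3) + -8·(y − -3) = 0.
Expanding: -9*x - 8*y + 3 = 0.


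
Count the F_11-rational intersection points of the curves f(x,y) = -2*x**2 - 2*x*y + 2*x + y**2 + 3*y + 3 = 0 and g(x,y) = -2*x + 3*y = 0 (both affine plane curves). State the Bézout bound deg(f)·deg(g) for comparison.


Common zeros: {(3, 2), (6, 4)}; count = 2; Bézout bound = 2.

deg(f) = 2, deg(g) = 1, so Bézout bound = 2.
Scan x ∈ F_11. For each x, list the y ∈ F_11 with f(x, y) ≡ 0 and those with g(x, y) ≡ 0 (mod 11); the common zeros in that column are the intersection.
  x = 0: f ≡ 0 at y ∈ ∅; g ≡ 0 at y ∈ {0}; common: ∅.
  x = 1: f ≡ 0 at y ∈ {5}; g ≡ 0 at y ∈ {8}; common: ∅.
  x = 2: f ≡ 0 at y ∈ {4, 8}; g ≡ 0 at y ∈ {5}; common: ∅.
  x = 3: f ≡ 0 at y ∈ {1, 2}; g ≡ 0 at y ∈ {2}; common: {2}.
  x = 4: f ≡ 0 at y ∈ ∅; g ≡ 0 at y ∈ {10}; common: ∅.
  x = 5: f ≡ 0 at y ∈ ∅; g ≡ 0 at y ∈ {7}; common: ∅.
  x = 6: f ≡ 0 at y ∈ {4, 5}; g ≡ 0 at y ∈ {4}; common: {4}.
  x = 7: f ≡ 0 at y ∈ {2, 9}; g ≡ 0 at y ∈ {1}; common: ∅.
  x = 8: f ≡ 0 at y ∈ {1}; g ≡ 0 at y ∈ {9}; common: ∅.
  x = 9: f ≡ 0 at y ∈ ∅; g ≡ 0 at y ∈ {6}; common: ∅.
  x = 10: f ≡ 0 at y ∈ ∅; g ≡ 0 at y ∈ {3}; common: ∅.
Collecting: common zeros = {(3, 2), (6, 4)}, so the count is 2.
Comparison with the Bézout bound: 2 ≤ 2 = deg(f)·deg(g), as expected for curves with no common component (the bound is attained).


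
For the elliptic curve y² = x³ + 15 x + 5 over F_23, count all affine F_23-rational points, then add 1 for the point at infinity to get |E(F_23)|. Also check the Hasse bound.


Affine points = {(3, 10), (3, 13), (6, 9), (6, 14), (7, 4), (7, 19), (8, 4), (8, 19), (9, 8), (9, 15), (11, 11), (11, 12), (12, 2), (12, 21), (18, 9), (18, 14), (20, 5), (20, 18), (21, 6), (21, 17), (22, 9), (22, 14)}; affine count = 22; |E(F_23)| = 23.

Discriminant check: Δ ∝ 4a³ + 27b² = 4·15³ + 27·5² = 4·3375 + 27·25 ≡ 7 (mod 23). Nonzero ⇒ E is nonsingular.
For each x ∈ F_23, compute rhs = x³ + 15·x + 5 mod 23, then count y ∈ F_23 with y² ≡ rhs.
  x = 0: rhs = 5, matching y values: none (0 points).
  x = 1: rhs = 21, matching y values: none (0 points).
  x = 2: rhs = 20, matching y values: none (0 points).
  x = 3: rhs = 8, matching y values: 10, 13 (2 points).
  x = 4: rhs = 14, matching y values: none (0 points).
  x = 5: rhs = 21, matching y values: none (0 points).
  x = 6: rhs = 12, matching y values: 9, 14 (2 points).
  x = 7: rhs = 16, matching y values: 4, 19 (2 points).
  x = 8: rhs = 16, matching y values: 4, 19 (2 points).
  x = 9: rhs = 18, matching y values: 8, 15 (2 points).
  x = 10: rhs = 5, matching y values: none (0 points).
  x = 11: rhs = 6, matching y values: 11, 12 (2 points).
  x = 12: rhs = 4, matching y values: 2, 21 (2 points).
  x = 13: rhs = 5, matching y values: none (0 points).
  x = 14: rhs = 15, matching y values: none (0 points).
  x = 15: rhs = 17, matching y values: none (0 points).
  x = 16: rhs = 17, matching y values: none (0 points).
  x = 17: rhs = 21, matching y values: none (0 points).
  x = 18: rhs = 12, matching y values: 9, 14 (2 points).
  x = 19: rhs = 19, matching y values: none (0 points).
  x = 20: rhs = 2, matching y values: 5, 18 (2 points).
  x = 21: rhs = 13, matching y values: 6, 17 (2 points).
  x = 22: rhs = 12, matching y values: 9, 14 (2 points).
Total affine count: 22.
Full point count |E(F_23)| = 22 + 1 = 23.
Hasse bound: |23 − (23+1)| = |-1| = 1 ≤ 2√23 ≈ 9.5917 ✓.


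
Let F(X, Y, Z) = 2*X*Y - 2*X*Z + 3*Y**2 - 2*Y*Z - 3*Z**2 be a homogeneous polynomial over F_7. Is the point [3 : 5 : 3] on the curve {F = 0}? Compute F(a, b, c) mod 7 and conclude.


F(3,5,3) ≡ 2 (mod 7); P is NOT on the curve.

Evaluate F(3, 5, 3) term-by-term (mod 7).
  2*X*Y ↦ 2·3·5·1 = 30
  -2*X*Z ↦ -2·3·1·3 = -18
  3*Y**2 ↦ 3·1·25·1 = 75
  -2*Y*Z ↦ -2·1·5·3 = -30
  -3*Z**2 ↦ -3·1·1·9 = -27
Sum: F(3, 5, 3) = (30) + (-18) + (75) + (-30) + (-27) = 30.
Reducing mod 7: 30 ≡ 2 (mod 7).
Since F(a, b, c) ≡ 2 ≠ 0 (mod 7), P does NOT lie on the curve.


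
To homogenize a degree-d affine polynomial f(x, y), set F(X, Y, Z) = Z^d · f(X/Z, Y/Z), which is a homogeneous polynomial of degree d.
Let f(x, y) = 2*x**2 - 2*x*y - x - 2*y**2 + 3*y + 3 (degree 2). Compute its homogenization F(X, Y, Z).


F(X, Y, Z) = 2*X**2 - 2*X*Y - X*Z - 2*Y**2 + 3*Y*Z + 3*Z**2

deg(f) = 2.
Substitute x = X/Z, y = Y/Z into f, then multiply by Z^2.
  monomial 2·x^2·y^0 ↦ 2·X^2·Y^0·Z^0.
  monomial -2·x^1·y^1 ↦ -2·X^1·Y^1·Z^0.
  monomial -1·x^1·y^0 ↦ -1·X^1·Y^0·Z^1.
  monomial -2·x^0·y^2 ↦ -2·X^0·Y^2·Z^0.
  monomial 3·x^0·y^1 ↦ 3·X^0·Y^1·Z^1.
  monomial 3·x^0·y^0 ↦ 3·X^0·Y^0·Z^2.
Collecting: F(X, Y, Z) = 2*X**2 - 2*X*Y - X*Z - 2*Y**2 + 3*Y*Z + 3*Z**2.


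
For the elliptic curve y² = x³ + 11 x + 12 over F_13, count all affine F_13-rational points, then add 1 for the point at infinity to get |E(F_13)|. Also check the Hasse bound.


Affine points = {(0, 5), (0, 8), (2, 4), (2, 9), (4, 4), (4, 9), (5, 6), (5, 7), (7, 4), (7, 9), (8, 1), (8, 12), (10, 2), (10, 11), (12, 0)}; affine count = 15; |E(F_13)| = 16.

Discriminant check: Δ ∝ 4a³ + 27b² = 4·11³ + 27·12² = 4·1331 + 27·144 ≡ 8 (mod 13). Nonzero ⇒ E is nonsingular.
For each x ∈ F_13, compute rhs = x³ + 11·x + 12 mod 13, then count y ∈ F_13 with y² ≡ rhs.
  x = 0: rhs = 12, matching y values: 5, 8 (2 points).
  x = 1: rhs = 11, matching y values: none (0 points).
  x = 2: rhs = 3, matching y values: 4, 9 (2 points).
  x = 3: rhs = 7, matching y values: none (0 points).
  x = 4: rhs = 3, matching y values: 4, 9 (2 points).
  x = 5: rhs = 10, matching y values: 6, 7 (2 points).
  x = 6: rhs = 8, matching y values: none (0 points).
  x = 7: rhs = 3, matching y values: 4, 9 (2 points).
  x = 8: rhs = 1, matching y values: 1, 12 (2 points).
  x = 9: rhs = 8, matching y values: none (0 points).
  x = 10: rhs = 4, matching y values: 2, 11 (2 points).
  x = 11: rhs = 8, matching y values: none (0 points).
  x = 12: rhs = 0, matching y values: 0 (1 points).
Total affine count: 15.
Full point count |E(F_13)| = 15 + 1 = 16.
Hasse bound: |16 − (13+1)| = |2| = 2 ≤ 2√13 ≈ 7.2111 ✓.


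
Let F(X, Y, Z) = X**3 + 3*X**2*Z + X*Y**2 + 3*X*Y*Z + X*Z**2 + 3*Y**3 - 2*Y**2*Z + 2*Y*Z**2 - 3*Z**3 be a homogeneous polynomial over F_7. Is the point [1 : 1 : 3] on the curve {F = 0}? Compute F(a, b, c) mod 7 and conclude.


F(1,1,3) ≡ 5 (mod 7); P is NOT on the curve.

Evaluate F(1, 1, 3) term-by-term (mod 7).
  X**3 ↦ 1·1·1·1 = 1
  3*X**2*Z ↦ 3·1·1·3 = 9
  X*Y**2 ↦ 1·1·1·1 = 1
  3*X*Y*Z ↦ 3·1·1·3 = 9
  X*Z**2 ↦ 1·1·1·9 = 9
  3*Y**3 ↦ 3·1·1·1 = 3
  -2*Y**2*Z ↦ -2·1·1·3 = -6
  2*Y*Z**2 ↦ 2·1·1·9 = 18
  -3*Z**3 ↦ -3·1·1·27 = -81
Sum: F(1, 1, 3) = (1) + (9) + (1) + (9) + (9) + (3) + (-6) + (18) + (-81) = -37.
Reducing mod 7: -37 ≡ 5 (mod 7).
Since F(a, b, c) ≡ 5 ≠ 0 (mod 7), P does NOT lie on the curve.


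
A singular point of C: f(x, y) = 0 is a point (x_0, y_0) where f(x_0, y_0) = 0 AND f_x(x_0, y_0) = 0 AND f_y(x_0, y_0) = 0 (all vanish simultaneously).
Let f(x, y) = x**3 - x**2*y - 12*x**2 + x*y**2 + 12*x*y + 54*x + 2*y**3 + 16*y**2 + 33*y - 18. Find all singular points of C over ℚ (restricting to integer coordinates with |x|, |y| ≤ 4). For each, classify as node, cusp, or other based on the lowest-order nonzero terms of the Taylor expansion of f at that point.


Singular points: {(3, -3)}; classification: cusp.

Compute partial derivatives:
  f_x = 3*x**2 - 2*x*y - 24*x + y**2 + 12*y + 54.
  f_y = -x**2 + 2*x*y + 12*x + 6*y**2 + 32*y + 33.
Scan x_0 ∈ {−4, ..., 4}. For each x_0, f_y(x_0, y) is a polynomial in y; find its integer roots y ∈ {−4, ..., 4}, then test f_x and f at those candidates.
  x = -4: f_y(-4, y) = 6*y**2 + 24*y - 31; no integer root y with |y| ≤ 4.
  x = -3: f_y(-3, y) = 6*y**2 + 26*y - 12; no integer root y with |y| ≤ 4.
  x = -2: f_y(-2, y) = 6*y**2 + 28*y + 5; no integer root y with |y| ≤ 4.
  x = -1: f_y(-1, y) = 6*y**2 + 30*y + 20; no integer root y with |y| ≤ 4.
  x = 0: f_y(0, y) = 6*y**2 + 32*y + 33; no integer root y with |y| ≤ 4.
  x = 1: f_y(1, y) = 6*y**2 + 34*y + 44; vanishes at y ∈ {-2}. (1, -2): f_x = 17 ≠ 0.
  x = 2: f_y(2, y) = 6*y**2 + 36*y + 53; no integer root y with |y| ≤ 4.
  x = 3: f_y(3, y) = 6*y**2 + 38*y + 60; vanishes at y ∈ {-3}. (3, -3): f_x = 0, f = 0 — SINGULAR.
  x = 4: f_y(4, y) = 6*y**2 + 40*y + 65; no integer root y with |y| ≤ 4.
Only singular point on the grid: (3, -3).
Classify: substitute x = 3 + u, y = -3 + v and expand: f = u**3 - u**2*v + u*v**2 + 2*v**3 + v**2.
No constant or linear terms (consistent with a singular point). Quadratic part: v**2. Cubic part: u**3 - u**2*v + u*v**2 + 2*v**3.
The quadratic part v**2 is a perfect square, so there is a single (double) tangent line v = 0, i.e. y = -3. Restricting the cubic part to that line (v = 0) leaves u**3 ≠ 0, so f is not divisible by v and the branch is v² ≈ -u**3 to lowest order — this is a cusp.
Classification: cusp.


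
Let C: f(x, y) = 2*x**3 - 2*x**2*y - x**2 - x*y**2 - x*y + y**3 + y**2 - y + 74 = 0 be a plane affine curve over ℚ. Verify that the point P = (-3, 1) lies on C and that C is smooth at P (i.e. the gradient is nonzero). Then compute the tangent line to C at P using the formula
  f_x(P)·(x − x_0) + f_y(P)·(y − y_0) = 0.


Tangent line at P: 70*x - 5*y + 215 = 0.

Step 1: f(-3, 1) = 0, so P lies on C.
Step 2: partial derivatives
  f_x(x, y) = 6*x**2 - 4*x*y - 2*x - y**2 - y, f_y(x, y) = -2*x**2 - 2*x*y - x + 3*y**2 + 2*y - 1.
  f_x(P) = 70, f_y(P) = -5 (gradient nonzero, so P is smooth).
Step 3: tangent line at P: 70·(x − -3) + -5·(y − 1) = 0.
Expanding: 70*x - 5*y + 215 = 0.


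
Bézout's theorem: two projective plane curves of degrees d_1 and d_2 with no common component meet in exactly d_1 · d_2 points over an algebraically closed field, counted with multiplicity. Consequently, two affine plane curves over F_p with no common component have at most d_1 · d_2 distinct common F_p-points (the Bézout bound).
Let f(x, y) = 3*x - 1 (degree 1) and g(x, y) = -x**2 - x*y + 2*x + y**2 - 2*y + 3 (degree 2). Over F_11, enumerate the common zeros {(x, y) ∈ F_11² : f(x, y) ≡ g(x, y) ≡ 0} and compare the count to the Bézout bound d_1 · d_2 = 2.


Common zeros: {(4, 8), (4, 9)}; count = 2; Bézout bound = 2.

deg(f) = 1, deg(g) = 2, so Bézout bound = 2.
Scan x ∈ F_11. For each x, list the y ∈ F_11 with f(x, y) ≡ 0 and those with g(x, y) ≡ 0 (mod 11); the common zeros in that column are the intersection.
  x = 0: f ≡ 0 at y ∈ ∅; g ≡ 0 at y ∈ {4, 9}; common: ∅.
  x = 1: f ≡ 0 at y ∈ ∅; g ≡ 0 at y ∈ {6, 8}; common: ∅.
  x = 2: f ≡ 0 at y ∈ ∅; g ≡ 0 at y ∈ {1, 3}; common: ∅.
  x = 3: f ≡ 0 at y ∈ ∅; g ≡ 0 at y ∈ {0, 5}; common: ∅.
  x = 4: f ≡ 0 at y ∈ {0, 1, 2, 3, 4, 5, 6, 7, 8, 9, 10}; g ≡ 0 at y ∈ {8, 9}; common: {8, 9}.
  x = 5: f ≡ 0 at y ∈ ∅; g ≡ 0 at y ∈ {2, 5}; common: ∅.
  x = 6: f ≡ 0 at y ∈ ∅; g ≡ 0 at y ∈ {2, 6}; common: ∅.
  x = 7: f ≡ 0 at y ∈ ∅; g ≡ 0 at y ∈ {10}; common: ∅.
  x = 8: f ≡ 0 at y ∈ ∅; g ≡ 0 at y ∈ {3, 7}; common: ∅.
  x = 9: f ≡ 0 at y ∈ ∅; g ≡ 0 at y ∈ {4, 7}; common: ∅.
  x = 10: f ≡ 0 at y ∈ ∅; g ≡ 0 at y ∈ {0, 1}; common: ∅.
Collecting: common zeros = {(4, 8), (4, 9)}, so the count is 2.
Comparison with the Bézout bound: 2 ≤ 2 = deg(f)·deg(g), as expected for curves with no common component (the bound is attained).


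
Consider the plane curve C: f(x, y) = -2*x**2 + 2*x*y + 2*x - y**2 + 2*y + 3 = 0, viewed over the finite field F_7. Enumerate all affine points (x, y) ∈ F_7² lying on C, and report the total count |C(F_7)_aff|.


Affine F_7-points: {(0, 3), (0, 6), (1, 2), (2, 2), (2, 4), (3, 4), (4, 0), (4, 3)}; count = 8.

For each of the 49 pairs (x, y) ∈ F_7², evaluate f(x, y) mod 7. Record the zeros.
  x = 0: [0↦3, 1↦4, 2↦3, 3↦0, 4↦2, 5↦2, 6↦0]  zeros at y ∈ {3, 6}
  x = 1: [0↦3, 1↦6, 2↦0, 3↦6, 4↦3, 5↦5, 6↦5]  zeros at y ∈ {2}
  x = 2: [0↦6, 1↦4, 2↦0, 3↦1, 4↦0, 5↦4, 6↦6]  zeros at y ∈ {2, 4}
  x = 3: [0↦5, 1↦5, 2↦3, 3↦6, 4↦0, 5↦6, 6↦3]  zeros at y ∈ {4}
  x = 4: [0↦0, 1↦2, 2↦2, 3↦0, 4↦3, 5↦4, 6↦3]  zeros at y ∈ {0, 3}
  x = 5: [0↦5, 1↦2, 2↦4, 3↦4, 4↦2, 5↦5, 6↦6]  zeros at y ∈ ∅
  x = 6: [0↦6, 1↦5, 2↦2, 3↦4, 4↦4, 5↦2, 6↦5]  zeros at y ∈ ∅
Collecting zeros: affine points = {(0, 3), (0, 6), (1, 2), (2, 2), (2, 4), (3, 4), (4, 0), (4, 3)}.
Total count |C(F_7)_aff| = 8.


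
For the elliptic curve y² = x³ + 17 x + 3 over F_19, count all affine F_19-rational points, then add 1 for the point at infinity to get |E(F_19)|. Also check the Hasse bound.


Affine points = {(2, 8), (2, 11), (3, 9), (3, 10), (5, 2), (5, 17), (6, 6), (6, 13), (7, 3), (7, 16), (8, 9), (8, 10), (9, 7), (9, 12), (11, 1), (11, 18), (12, 4), (12, 15), (15, 2), (15, 17), (16, 1), (16, 18), (18, 2), (18, 17)}; affine count = 24; |E(F_19)| = 25.

Discriminant check: Δ ∝ 4a³ + 27b² = 4·17³ + 27·3² = 4·4913 + 27·9 ≡ 2 (mod 19). Nonzero ⇒ E is nonsingular.
For each x ∈ F_19, compute rhs = x³ + 17·x + 3 mod 19, then count y ∈ F_19 with y² ≡ rhs.
  x = 0: rhs = 3, matching y values: none (0 points).
  x = 1: rhs = 2, matching y values: none (0 points).
  x = 2: rhs = 7, matching y values: 8, 11 (2 points).
  x = 3: rhs = 5, matching y values: 9, 10 (2 points).
  x = 4: rhs = 2, matching y values: none (0 points).
  x = 5: rhs = 4, matching y values: 2, 17 (2 points).
  x = 6: rhs = 17, matching y values: 6, 13 (2 points).
  x = 7: rhs = 9, matching y values: 3, 16 (2 points).
  x = 8: rhs = 5, matching y values: 9, 10 (2 points).
  x = 9: rhs = 11, matching y values: 7, 12 (2 points).
  x = 10: rhs = 14, matching y values: none (0 points).
  x = 11: rhs = 1, matching y values: 1, 18 (2 points).
  x = 12: rhs = 16, matching y values: 4, 15 (2 points).
  x = 13: rhs = 8, matching y values: none (0 points).
  x = 14: rhs = 2, matching y values: none (0 points).
  x = 15: rhs = 4, matching y values: 2, 17 (2 points).
  x = 16: rhs = 1, matching y values: 1, 18 (2 points).
  x = 17: rhs = 18, matching y values: none (0 points).
  x = 18: rhs = 4, matching y values: 2, 17 (2 points).
Total affine count: 24.
Full point count |E(F_19)| = 24 + 1 = 25.
Hasse bound: |25 − (19+1)| = |5| = 5 ≤ 2√19 ≈ 8.7178 ✓.


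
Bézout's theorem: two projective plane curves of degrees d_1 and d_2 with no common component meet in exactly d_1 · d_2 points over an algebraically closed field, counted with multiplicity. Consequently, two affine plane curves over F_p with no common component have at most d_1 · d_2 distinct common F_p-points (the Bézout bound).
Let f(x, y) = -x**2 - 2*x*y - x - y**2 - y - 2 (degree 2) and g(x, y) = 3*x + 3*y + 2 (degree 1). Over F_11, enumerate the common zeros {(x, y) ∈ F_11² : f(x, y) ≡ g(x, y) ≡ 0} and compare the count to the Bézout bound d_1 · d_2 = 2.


Common zeros: ∅; count = 0; Bézout bound = 2.

deg(f) = 2, deg(g) = 1, so Bézout bound = 2.
Scan x ∈ F_11. For each x, list the y ∈ F_11 with f(x, y) ≡ 0 and those with g(x, y) ≡ 0 (mod 11); the common zeros in that column are the intersection.
  x = 0: f ≡ 0 at y ∈ {4, 6}; g ≡ 0 at y ∈ {3}; common: ∅.
  x = 1: f ≡ 0 at y ∈ {3, 5}; g ≡ 0 at y ∈ {2}; common: ∅.
  x = 2: f ≡ 0 at y ∈ {2, 4}; g ≡ 0 at y ∈ {1}; common: ∅.
  x = 3: f ≡ 0 at y ∈ {1, 3}; g ≡ 0 at y ∈ {0}; common: ∅.
  x = 4: f ≡ 0 at y ∈ {0, 2}; g ≡ 0 at y ∈ {10}; common: ∅.
  x = 5: f ≡ 0 at y ∈ {1, 10}; g ≡ 0 at y ∈ {9}; common: ∅.
  x = 6: f ≡ 0 at y ∈ {0, 9}; g ≡ 0 at y ∈ {8}; common: ∅.
  x = 7: f ≡ 0 at y ∈ {8, 10}; g ≡ 0 at y ∈ {7}; common: ∅.
  x = 8: f ≡ 0 at y ∈ {7, 9}; g ≡ 0 at y ∈ {6}; common: ∅.
  x = 9: f ≡ 0 at y ∈ {6, 8}; g ≡ 0 at y ∈ {5}; common: ∅.
  x = 10: f ≡ 0 at y ∈ {5, 7}; g ≡ 0 at y ∈ {4}; common: ∅.
Collecting: common zeros = ∅, so the count is 0.
Comparison with the Bézout bound: 0 ≤ 2 = deg(f)·deg(g), as expected for curves with no common component (the affine F_11-count falls short of the bound because intersections may lie at infinity, over extension fields, or carry multiplicity).


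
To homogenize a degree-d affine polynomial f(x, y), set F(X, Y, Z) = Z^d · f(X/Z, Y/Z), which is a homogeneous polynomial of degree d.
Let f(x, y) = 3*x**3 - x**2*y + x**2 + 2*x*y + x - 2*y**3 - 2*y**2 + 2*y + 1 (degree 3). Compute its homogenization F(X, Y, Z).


F(X, Y, Z) = 3*X**3 - X**2*Y + X**2*Z + 2*X*Y*Z + X*Z**2 - 2*Y**3 - 2*Y**2*Z + 2*Y*Z**2 + Z**3

deg(f) = 3.
Substitute x = X/Z, y = Y/Z into f, then multiply by Z^3.
  monomial 3·x^3·y^0 ↦ 3·X^3·Y^0·Z^0.
  monomial -1·x^2·y^1 ↦ -1·X^2·Y^1·Z^0.
  monomial 1·x^2·y^0 ↦ 1·X^2·Y^0·Z^1.
  monomial 2·x^1·y^1 ↦ 2·X^1·Y^1·Z^1.
  monomial 1·x^1·y^0 ↦ 1·X^1·Y^0·Z^2.
  monomial -2·x^0·y^3 ↦ -2·X^0·Y^3·Z^0.
  monomial -2·x^0·y^2 ↦ -2·X^0·Y^2·Z^1.
  monomial 2·x^0·y^1 ↦ 2·X^0·Y^1·Z^2.
  monomial 1·x^0·y^0 ↦ 1·X^0·Y^0·Z^3.
Collecting: F(X, Y, Z) = 3*X**3 - X**2*Y + X**2*Z + 2*X*Y*Z + X*Z**2 - 2*Y**3 - 2*Y**2*Z + 2*Y*Z**2 + Z**3.


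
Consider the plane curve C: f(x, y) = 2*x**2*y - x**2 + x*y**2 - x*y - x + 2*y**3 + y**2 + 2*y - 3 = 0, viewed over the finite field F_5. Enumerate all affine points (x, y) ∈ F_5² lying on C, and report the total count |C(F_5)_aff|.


Affine F_5-points: {(1, 0), (1, 2), (2, 2), (3, 0), (3, 4), (4, 4)}; count = 6.

For each of the 25 pairs (x, y) ∈ F_5², evaluate f(x, y) mod 5. Record the zeros.
  x = 0: [0↦2, 1↦2, 2↦1, 3↦1, 4↦4]  zeros at y ∈ ∅
  x = 1: [0↦0, 1↦2, 2↦0, 3↦1, 4↦2]  zeros at y ∈ {0, 2}
  x = 2: [0↦1, 1↦4, 2↦0, 3↦1, 4↦4]  zeros at y ∈ {2}
  x = 3: [0↦0, 1↦3, 2↦1, 3↦1, 4↦0]  zeros at y ∈ {0, 4}
  x = 4: [0↦2, 1↦4, 2↦3, 3↦1, 4↦0]  zeros at y ∈ {4}
Collecting zeros: affine points = {(1, 0), (1, 2), (2, 2), (3, 0), (3, 4), (4, 4)}.
Total count |C(F_5)_aff| = 6.


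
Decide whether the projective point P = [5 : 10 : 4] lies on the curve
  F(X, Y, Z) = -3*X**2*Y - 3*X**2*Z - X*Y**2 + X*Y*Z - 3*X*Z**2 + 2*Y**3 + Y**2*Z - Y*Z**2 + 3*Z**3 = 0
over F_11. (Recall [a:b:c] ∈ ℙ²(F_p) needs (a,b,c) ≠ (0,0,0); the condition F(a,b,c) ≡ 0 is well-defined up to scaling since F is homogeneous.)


F(5,10,4) ≡ 6 (mod 11); P is NOT on the curve.

Evaluate F(5, 10, 4) term-by-term (mod 11).
  -3*X**2*Y ↦ -3·25·10·1 = -750
  -3*X**2*Z ↦ -3·25·1·4 = -300
  -X*Y**2 ↦ -1·5·100·1 = -500
  X*Y*Z ↦ 1·5·10·4 = 200
  -3*X*Z**2 ↦ -3·5·1·16 = -240
  2*Y**3 ↦ 2·1·1000·1 = 2000
  Y**2*Z ↦ 1·1·100·4 = 400
  -Y*Z**2 ↦ -1·1·10·16 = -160
  3*Z**3 ↦ 3·1·1·64 = 192
Sum: F(5, 10, 4) = (-750) + (-300) + (-500) + (200) + (-240) + (2000) + (400) + (-160) + (192) = 842.
Reducing mod 11: 842 ≡ 6 (mod 11).
Since F(a, b, c) ≡ 6 ≠ 0 (mod 11), P does NOT lie on the curve.


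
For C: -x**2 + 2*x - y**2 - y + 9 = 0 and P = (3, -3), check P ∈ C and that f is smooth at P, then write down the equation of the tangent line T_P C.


Tangent line at P: -4*x + 5*y + 27 = 0.

Step 1: f(3, -3) = 0, so P lies on C.
Step 2: partial derivatives
  f_x(x, y) = 2 - 2*x, f_y(x, y) = -2*y - 1.
  f_x(P) = -4, f_y(P) = 5 (gradient nonzero, so P is smooth).
Step 3: tangent line at P: -4·(x − 3) + 5·(y − -3) = 0.
Expanding: -4*x + 5*y + 27 = 0.


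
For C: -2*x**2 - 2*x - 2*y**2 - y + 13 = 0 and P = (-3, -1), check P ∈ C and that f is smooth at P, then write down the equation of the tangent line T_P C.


Tangent line at P: 10*x + 3*y + 33 = 0.

Step 1: f(-3, -1) = 0, so P lies on C.
Step 2: partial derivatives
  f_x(x, y) = -4*x - 2, f_y(x, y) = -4*y - 1.
  f_x(P) = 10, f_y(P) = 3 (gradient nonzero, so P is smooth).
Step 3: tangent line at P: 10·(x − -3) + 3·(y − -1) = 0.
Expanding: 10*x + 3*y + 33 = 0.


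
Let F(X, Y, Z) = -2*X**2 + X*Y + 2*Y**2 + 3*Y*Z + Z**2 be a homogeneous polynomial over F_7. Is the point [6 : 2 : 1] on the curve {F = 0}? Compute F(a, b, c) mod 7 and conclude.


F(6,2,1) ≡ 4 (mod 7); P is NOT on the curve.

Evaluate F(6, 2, 1) term-by-term (mod 7).
  -2*X**2 ↦ -2·36·1·1 = -72
  X*Y ↦ 1·6·2·1 = 12
  2*Y**2 ↦ 2·1·4·1 = 8
  3*Y*Z ↦ 3·1·2·1 = 6
  Z**2 ↦ 1·1·1·1 = 1
Sum: F(6, 2, 1) = (-72) + (12) + (8) + (6) + (1) = -45.
Reducing mod 7: -45 ≡ 4 (mod 7).
Since F(a, b, c) ≡ 4 ≠ 0 (mod 7), P does NOT lie on the curve.


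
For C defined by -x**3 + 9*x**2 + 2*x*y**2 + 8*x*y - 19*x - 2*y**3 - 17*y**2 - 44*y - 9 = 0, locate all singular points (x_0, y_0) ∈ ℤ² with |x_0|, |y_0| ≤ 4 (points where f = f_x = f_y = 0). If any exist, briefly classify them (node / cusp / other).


Singular points: {(3, -2)}; classification: cusp.

Compute partial derivatives:
  f_x = -3*x**2 + 18*x + 2*y**2 + 8*y - 19.
  f_y = 4*x*y + 8*x - 6*y**2 - 34*y - 44.
Scan x_0 ∈ {−4, ..., 4}. For each x_0, f_y(x_0, y) is a polynomial in y; find its integer roots y ∈ {−4, ..., 4}, then test f_x and f at those candidates.
  x = -4: f_y(-4, y) = -6*y**2 - 50*y - 76; vanishes at y ∈ {-2}. (-4, -2): f_x = -147 ≠ 0.
  x = -3: f_y(-3, y) = -6*y**2 - 46*y - 68; vanishes at y ∈ {-2}. (-3, -2): f_x = -108 ≠ 0.
  x = -2: f_y(-2, y) = -6*y**2 - 42*y - 60; vanishes at y ∈ {-2}. (-2, -2): f_x = -75 ≠ 0.
  x = -1: f_y(-1, y) = -6*y**2 - 38*y - 52; vanishes at y ∈ {-2}. (-1, -2): f_x = -48 ≠ 0.
  x = 0: f_y(0, y) = -6*y**2 - 34*y - 44; vanishes at y ∈ {-2}. (0, -2): f_x = -27 ≠ 0.
  x = 1: f_y(1, y) = -6*y**2 - 30*y - 36; vanishes at y ∈ {-3, -2}. (1, -3): f_x = -10 ≠ 0; (1, -2): f_x = -12 ≠ 0.
  x = 2: f_y(2, y) = -6*y**2 - 26*y - 28; vanishes at y ∈ {-2}. (2, -2): f_x = -3 ≠ 0.
  x = 3: f_y(3, y) = -6*y**2 - 22*y - 20; vanishes at y ∈ {-2}. (3, -2): f_x = 0, f = 0 — SINGULAR.
  x = 4: f_y(4, y) = -6*y**2 - 18*y - 12; vanishes at y ∈ {-2, -1}. (4, -2): f_x = -3 ≠ 0; (4, -1): f_x = -1 ≠ 0.
Only singular point on the grid: (3, -2).
Classify: substitute x = 3 + u, y = -2 + v and expand: f = -u**3 + 2*u*v**2 - 2*v**3 + v**2.
No constant or linear terms (consistent with a singular point). Quadratic part: v**2. Cubic part: -u**3 + 2*u*v**2 - 2*v**3.
The quadratic part v**2 is a perfect square, so there is a single (double) tangent line v = 0, i.e. y = -2. Restricting the cubic part to that line (v = 0) leaves -u**3 ≠ 0, so f is not divisible by v and the branch is v² ≈ u**3 to lowest order — this is a cusp.
Classification: cusp.


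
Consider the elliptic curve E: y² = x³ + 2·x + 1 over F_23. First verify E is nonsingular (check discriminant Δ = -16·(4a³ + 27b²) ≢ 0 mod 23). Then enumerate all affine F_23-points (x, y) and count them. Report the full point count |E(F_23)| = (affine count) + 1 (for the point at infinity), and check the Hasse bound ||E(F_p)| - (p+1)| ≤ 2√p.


Affine points = {(0, 1), (0, 22), (1, 2), (1, 21), (2, 6), (2, 17), (4, 2), (4, 21), (7, 6), (7, 17), (8, 0), (9, 9), (9, 14), (10, 3), (10, 20), (13, 4), (13, 19), (14, 6), (14, 17), (15, 5), (15, 18), (16, 9), (16, 14), (17, 7), (17, 16), (18, 2), (18, 21), (21, 9), (21, 14)}; affine count = 29; |E(F_23)| = 30.

Discriminant check: Δ ∝ 4a³ + 27b² = 4·2³ + 27·1² = 4·8 + 27·1 ≡ 13 (mod 23). Nonzero ⇒ E is nonsingular.
For each x ∈ F_23, compute rhs = x³ + 2·x + 1 mod 23, then count y ∈ F_23 with y² ≡ rhs.
  x = 0: rhs = 1, matching y values: 1, 22 (2 points).
  x = 1: rhs = 4, matching y values: 2, 21 (2 points).
  x = 2: rhs = 13, matching y values: 6, 17 (2 points).
  x = 3: rhs = 11, matching y values: none (0 points).
  x = 4: rhs = 4, matching y values: 2, 21 (2 points).
  x = 5: rhs = 21, matching y values: none (0 points).
  x = 6: rhs = 22, matching y values: none (0 points).
  x = 7: rhs = 13, matching y values: 6, 17 (2 points).
  x = 8: rhs = 0, matching y values: 0 (1 points).
  x = 9: rhs = 12, matching y values: 9, 14 (2 points).
  x = 10: rhs = 9, matching y values: 3, 20 (2 points).
  x = 11: rhs = 20, matching y values: none (0 points).
  x = 12: rhs = 5, matching y values: none (0 points).
  x = 13: rhs = 16, matching y values: 4, 19 (2 points).
  x = 14: rhs = 13, matching y values: 6, 17 (2 points).
  x = 15: rhs = 2, matching y values: 5, 18 (2 points).
  x = 16: rhs = 12, matching y values: 9, 14 (2 points).
  x = 17: rhs = 3, matching y values: 7, 16 (2 points).
  x = 18: rhs = 4, matching y values: 2, 21 (2 points).
  x = 19: rhs = 21, matching y values: none (0 points).
  x = 20: rhs = 14, matching y values: none (0 points).
  x = 21: rhs = 12, matching y values: 9, 14 (2 points).
  x = 22: rhs = 21, matching y values: none (0 points).
Total affine count: 29.
Full point count |E(F_23)| = 29 + 1 = 30.
Hasse bound: |30 − (23+1)| = |6| = 6 ≤ 2√23 ≈ 9.5917 ✓.


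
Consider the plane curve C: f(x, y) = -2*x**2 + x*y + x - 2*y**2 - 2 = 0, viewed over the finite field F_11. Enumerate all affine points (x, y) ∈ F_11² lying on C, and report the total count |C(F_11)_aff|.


Affine F_11-points: {(3, 8), (3, 10), (5, 1), (5, 7), (6, 5), (6, 9), (7, 1), (7, 8), (8, 5), (8, 10), (10, 7), (10, 9)}; count = 12.

For each of the 121 pairs (x, y) ∈ F_11², evaluate f(x, y) mod 11. Record the zeros.
  x = 0: [0↦9, 1↦7, 2↦1, 3↦2, 4↦10, 5↦3, 6↦3, 7↦10, 8↦2, 9↦1, 10↦7]  zeros at y ∈ ∅
  x = 1: [0↦8, 1↦7, 2↦2, 3↦4, 4↦2, 5↦7, 6↦8, 7↦5, 8↦9, 9↦9, 10↦5]  zeros at y ∈ ∅
  x = 2: [0↦3, 1↦3, 2↦10, 3↦2, 4↦1, 5↦7, 6↦9, 7↦7, 8↦1, 9↦2, 10↦10]  zeros at y ∈ ∅
  x = 3: [0↦5, 1↦6, 2↦3, 3↦7, 4↦7, 5↦3, 6↦6, 7↦5, 8↦0, 9↦2, 10↦0]  zeros at y ∈ {8, 10}
  x = 4: [0↦3, 1↦5, 2↦3, 3↦8, 4↦9, 5↦6, 6↦10, 7↦10, 8↦6, 9↦9, 10↦8]  zeros at y ∈ ∅
  x = 5: [0↦8, 1↦0, 2↦10, 3↦5, 4↦7, 5↦5, 6↦10, 7↦0, 8↦8, 9↦1, 10↦1]  zeros at y ∈ {1, 7}
  x = 6: [0↦9, 1↦2, 2↦2, 3↦9, 4↦1, 5↦0, 6↦6, 7↦8, 8↦6, 9↦0, 10↦1]  zeros at y ∈ {5, 9}
  x = 7: [0↦6, 1↦0, 2↦1, 3↦9, 4↦2, 5↦2, 6↦9, 7↦1, 8↦0, 9↦6, 10↦8]  zeros at y ∈ {1, 8}
  x = 8: [0↦10, 1↦5, 2↦7, 3↦5, 4↦10, 5↦0, 6↦8, 7↦1, 8↦1, 9↦8, 10↦0]  zeros at y ∈ {5, 10}
  x = 9: [0↦10, 1↦6, 2↦9, 3↦8, 4↦3, 5↦5, 6↦3, 7↦8, 8↦9, 9↦6, 10↦10]  zeros at y ∈ ∅
  x = 10: [0↦6, 1↦3, 2↦7, 3↦7, 4↦3, 5↦6, 6↦5, 7↦0, 8↦2, 9↦0, 10↦5]  zeros at y ∈ {7, 9}
Collecting zeros: affine points = {(3, 8), (3, 10), (5, 1), (5, 7), (6, 5), (6, 9), (7, 1), (7, 8), (8, 5), (8, 10), (10, 7), (10, 9)}.
Total count |C(F_11)_aff| = 12.


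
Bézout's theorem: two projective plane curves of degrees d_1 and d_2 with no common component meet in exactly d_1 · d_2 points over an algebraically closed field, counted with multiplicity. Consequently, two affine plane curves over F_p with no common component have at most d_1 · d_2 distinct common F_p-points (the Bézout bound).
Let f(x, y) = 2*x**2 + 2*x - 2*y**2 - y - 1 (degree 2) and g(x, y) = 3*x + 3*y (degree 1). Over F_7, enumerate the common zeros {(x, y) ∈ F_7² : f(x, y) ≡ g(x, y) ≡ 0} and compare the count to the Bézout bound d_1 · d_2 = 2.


Common zeros: {(5, 2)}; count = 1; Bézout bound = 2.

deg(f) = 2, deg(g) = 1, so Bézout bound = 2.
Scan x ∈ F_7. For each x, list the y ∈ F_7 with f(x, y) ≡ 0 and those with g(x, y) ≡ 0 (mod 7); the common zeros in that column are the intersection.
  x = 0: f ≡ 0 at y ∈ {5}; g ≡ 0 at y ∈ {0}; common: ∅.
  x = 1: f ≡ 0 at y ∈ {1, 2}; g ≡ 0 at y ∈ {6}; common: ∅.
  x = 2: f ≡ 0 at y ∈ ∅; g ≡ 0 at y ∈ {5}; common: ∅.
  x = 3: f ≡ 0 at y ∈ ∅; g ≡ 0 at y ∈ {4}; common: ∅.
  x = 4: f ≡ 0 at y ∈ ∅; g ≡ 0 at y ∈ {3}; common: ∅.
  x = 5: f ≡ 0 at y ∈ {1, 2}; g ≡ 0 at y ∈ {2}; common: {2}.
  x = 6: f ≡ 0 at y ∈ {5}; g ≡ 0 at y ∈ {1}; common: ∅.
Collecting: common zeros = {(5, 2)}, so the count is 1.
Comparison with the Bézout bound: 1 ≤ 2 = deg(f)·deg(g), as expected for curves with no common component (the affine F_7-count falls short of the bound because intersections may lie at infinity, over extension fields, or carry multiplicity).


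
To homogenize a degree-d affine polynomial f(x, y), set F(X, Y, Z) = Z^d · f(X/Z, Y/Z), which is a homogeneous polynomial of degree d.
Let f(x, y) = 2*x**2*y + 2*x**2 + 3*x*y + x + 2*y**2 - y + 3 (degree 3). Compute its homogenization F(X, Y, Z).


F(X, Y, Z) = 2*X**2*Y + 2*X**2*Z + 3*X*Y*Z + X*Z**2 + 2*Y**2*Z - Y*Z**2 + 3*Z**3

deg(f) = 3.
Substitute x = X/Z, y = Y/Z into f, then multiply by Z^3.
  monomial 2·x^2·y^1 ↦ 2·X^2·Y^1·Z^0.
  monomial 2·x^2·y^0 ↦ 2·X^2·Y^0·Z^1.
  monomial 3·x^1·y^1 ↦ 3·X^1·Y^1·Z^1.
  monomial 1·x^1·y^0 ↦ 1·X^1·Y^0·Z^2.
  monomial 2·x^0·y^2 ↦ 2·X^0·Y^2·Z^1.
  monomial -1·x^0·y^1 ↦ -1·X^0·Y^1·Z^2.
  monomial 3·x^0·y^0 ↦ 3·X^0·Y^0·Z^3.
Collecting: F(X, Y, Z) = 2*X**2*Y + 2*X**2*Z + 3*X*Y*Z + X*Z**2 + 2*Y**2*Z - Y*Z**2 + 3*Z**3.


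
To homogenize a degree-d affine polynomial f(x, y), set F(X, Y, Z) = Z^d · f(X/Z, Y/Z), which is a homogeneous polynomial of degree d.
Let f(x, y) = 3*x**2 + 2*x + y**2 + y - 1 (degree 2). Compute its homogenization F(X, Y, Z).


F(X, Y, Z) = 3*X**2 + 2*X*Z + Y**2 + Y*Z - Z**2

deg(f) = 2.
Substitute x = X/Z, y = Y/Z into f, then multiply by Z^2.
  monomial 3·x^2·y^0 ↦ 3·X^2·Y^0·Z^0.
  monomial 2·x^1·y^0 ↦ 2·X^1·Y^0·Z^1.
  monomial 1·x^0·y^2 ↦ 1·X^0·Y^2·Z^0.
  monomial 1·x^0·y^1 ↦ 1·X^0·Y^1·Z^1.
  monomial -1·x^0·y^0 ↦ -1·X^0·Y^0·Z^2.
Collecting: F(X, Y, Z) = 3*X**2 + 2*X*Z + Y**2 + Y*Z - Z**2.


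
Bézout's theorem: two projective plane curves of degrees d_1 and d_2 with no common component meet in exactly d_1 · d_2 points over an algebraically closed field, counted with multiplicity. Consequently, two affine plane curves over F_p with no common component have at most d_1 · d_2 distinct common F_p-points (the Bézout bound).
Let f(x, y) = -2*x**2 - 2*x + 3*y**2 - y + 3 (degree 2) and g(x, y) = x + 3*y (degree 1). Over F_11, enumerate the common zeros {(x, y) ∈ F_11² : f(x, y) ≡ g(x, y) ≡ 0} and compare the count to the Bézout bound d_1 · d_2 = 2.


Common zeros: ∅; count = 0; Bézout bound = 2.

deg(f) = 2, deg(g) = 1, so Bézout bound = 2.
Scan x ∈ F_11. For each x, list the y ∈ F_11 with f(x, y) ≡ 0 and those with g(x, y) ≡ 0 (mod 11); the common zeros in that column are the intersection.
  x = 0: f ≡ 0 at y ∈ {7, 8}; g ≡ 0 at y ∈ {0}; common: ∅.
  x = 1: f ≡ 0 at y ∈ ∅; g ≡ 0 at y ∈ {7}; common: ∅.
  x = 2: f ≡ 0 at y ∈ ∅; g ≡ 0 at y ∈ {3}; common: ∅.
  x = 3: f ≡ 0 at y ∈ {2}; g ≡ 0 at y ∈ {10}; common: ∅.
  x = 4: f ≡ 0 at y ∈ {5, 10}; g ≡ 0 at y ∈ {6}; common: ∅.
  x = 5: f ≡ 0 at y ∈ {1, 3}; g ≡ 0 at y ∈ {2}; common: ∅.
  x = 6: f ≡ 0 at y ∈ {5, 10}; g ≡ 0 at y ∈ {9}; common: ∅.
  x = 7: f ≡ 0 at y ∈ {2}; g ≡ 0 at y ∈ {5}; common: ∅.
  x = 8: f ≡ 0 at y ∈ ∅; g ≡ 0 at y ∈ {1}; common: ∅.
  x = 9: f ≡ 0 at y ∈ ∅; g ≡ 0 at y ∈ {8}; common: ∅.
  x = 10: f ≡ 0 at y ∈ {7, 8}; g ≡ 0 at y ∈ {4}; common: ∅.
Collecting: common zeros = ∅, so the count is 0.
Comparison with the Bézout bound: 0 ≤ 2 = deg(f)·deg(g), as expected for curves with no common component (the affine F_11-count falls short of the bound because intersections may lie at infinity, over extension fields, or carry multiplicity).


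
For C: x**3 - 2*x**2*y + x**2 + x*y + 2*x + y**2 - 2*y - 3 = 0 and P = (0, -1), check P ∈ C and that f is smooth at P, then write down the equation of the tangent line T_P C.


Tangent line at P: x - 4*y - 4 = 0.

Step 1: f(0, -1) = 0, so P lies on C.
Step 2: partial derivatives
  f_x(x, y) = 3*x**2 - 4*x*y + 2*x + y + 2, f_y(x, y) = -2*x**2 + x + 2*y - 2.
  f_x(P) = 1, f_y(P) = -4 (gradient nonzero, so P is smooth).
Step 3: tangent line at P: 1·(x − 0) + -4·(y − -1) = 0.
Expanding: x - 4*y - 4 = 0.


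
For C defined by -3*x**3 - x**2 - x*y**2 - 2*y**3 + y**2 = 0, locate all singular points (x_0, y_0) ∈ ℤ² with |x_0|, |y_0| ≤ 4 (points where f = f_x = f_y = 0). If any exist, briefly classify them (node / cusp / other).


Singular points: {(0, 0)}; classification: node.

Compute partial derivatives:
  f_x = -9*x**2 - 2*x - y**2.
  f_y = -2*x*y - 6*y**2 + 2*y.
Scan x_0 ∈ {−4, ..., 4}. For each x_0, f_y(x_0, y) is a polynomial in y; find its integer roots y ∈ {−4, ..., 4}, then test f_x and f at those candidates.
  x = -4: f_y(-4, y) = -6*y**2 + 10*y; vanishes at y ∈ {0}. (-4, 0): f_x = -136 ≠ 0.
  x = -3: f_y(-3, y) = -6*y**2 + 8*y; vanishes at y ∈ {0}. (-3, 0): f_x = -75 ≠ 0.
  x = -2: f_y(-2, y) = -6*y**2 + 6*y; vanishes at y ∈ {0, 1}. (-2, 0): f_x = -32 ≠ 0; (-2, 1): f_x = -33 ≠ 0.
  x = -1: f_y(-1, y) = -6*y**2 + 4*y; vanishes at y ∈ {0}. (-1, 0): f_x = -7 ≠ 0.
  x = 0: f_y(0, y) = -6*y**2 + 2*y; vanishes at y ∈ {0}. (0, 0): f_x = 0, f = 0 — SINGULAR.
  x = 1: f_y(1, y) = -6*y**2; vanishes at y ∈ {0}. (1, 0): f_x = -11 ≠ 0.
  x = 2: f_y(2, y) = -6*y**2 - 2*y; vanishes at y ∈ {0}. (2, 0): f_x = -40 ≠ 0.
  x = 3: f_y(3, y) = -6*y**2 - 4*y; vanishes at y ∈ {0}. (3, 0): f_x = -87 ≠ 0.
  x = 4: f_y(4, y) = -6*y**2 - 6*y; vanishes at y ∈ {-1, 0}. (4, -1): f_x = -153 ≠ 0; (4, 0): f_x = -152 ≠ 0.
Only singular point on the grid: (0, 0).
Classify: substitute x = 0 + u, y = 0 + v and expand: f = -3*u**3 - u**2 - u*v**2 - 2*v**3 + v**2.
No constant or linear terms (consistent with a singular point). Quadratic part: -u**2 + v**2. Cubic part: -3*u**3 - u*v**2 - 2*v**3.
The quadratic part v**2 - u**2 = (v − u)(v + u) splits into two distinct linear factors, so there are two distinct tangent lines y − 0 = ±(x − 0) — this is a node (ordinary double point).
Classification: node.
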